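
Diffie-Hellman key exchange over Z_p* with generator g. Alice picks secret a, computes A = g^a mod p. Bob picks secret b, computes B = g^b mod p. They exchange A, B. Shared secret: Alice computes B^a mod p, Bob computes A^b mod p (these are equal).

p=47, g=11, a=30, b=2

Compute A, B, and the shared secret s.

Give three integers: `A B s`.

A = 11^30 mod 47  (bits of 30 = 11110)
  bit 0 = 1: r = r^2 * 11 mod 47 = 1^2 * 11 = 1*11 = 11
  bit 1 = 1: r = r^2 * 11 mod 47 = 11^2 * 11 = 27*11 = 15
  bit 2 = 1: r = r^2 * 11 mod 47 = 15^2 * 11 = 37*11 = 31
  bit 3 = 1: r = r^2 * 11 mod 47 = 31^2 * 11 = 21*11 = 43
  bit 4 = 0: r = r^2 mod 47 = 43^2 = 16
  -> A = 16
B = 11^2 mod 47  (bits of 2 = 10)
  bit 0 = 1: r = r^2 * 11 mod 47 = 1^2 * 11 = 1*11 = 11
  bit 1 = 0: r = r^2 mod 47 = 11^2 = 27
  -> B = 27
s = B^a = 27^30 mod 47  (bits of 30 = 11110)
  bit 0 = 1: r = r^2 * 27 mod 47 = 1^2 * 27 = 1*27 = 27
  bit 1 = 1: r = r^2 * 27 mod 47 = 27^2 * 27 = 24*27 = 37
  bit 2 = 1: r = r^2 * 27 mod 47 = 37^2 * 27 = 6*27 = 21
  bit 3 = 1: r = r^2 * 27 mod 47 = 21^2 * 27 = 18*27 = 16
  bit 4 = 0: r = r^2 mod 47 = 16^2 = 21
  -> s = B^a = 21

Answer: 16 27 21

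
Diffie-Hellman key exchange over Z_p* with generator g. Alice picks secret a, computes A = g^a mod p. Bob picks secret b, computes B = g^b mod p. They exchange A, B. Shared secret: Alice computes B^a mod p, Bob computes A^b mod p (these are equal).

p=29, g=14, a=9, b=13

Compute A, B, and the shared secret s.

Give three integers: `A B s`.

A = 14^9 mod 29  (bits of 9 = 1001)
  bit 0 = 1: r = r^2 * 14 mod 29 = 1^2 * 14 = 1*14 = 14
  bit 1 = 0: r = r^2 mod 29 = 14^2 = 22
  bit 2 = 0: r = r^2 mod 29 = 22^2 = 20
  bit 3 = 1: r = r^2 * 14 mod 29 = 20^2 * 14 = 23*14 = 3
  -> A = 3
B = 14^13 mod 29  (bits of 13 = 1101)
  bit 0 = 1: r = r^2 * 14 mod 29 = 1^2 * 14 = 1*14 = 14
  bit 1 = 1: r = r^2 * 14 mod 29 = 14^2 * 14 = 22*14 = 18
  bit 2 = 0: r = r^2 mod 29 = 18^2 = 5
  bit 3 = 1: r = r^2 * 14 mod 29 = 5^2 * 14 = 25*14 = 2
  -> B = 2
s = B^a = 2^9 mod 29  (bits of 9 = 1001)
  bit 0 = 1: r = r^2 * 2 mod 29 = 1^2 * 2 = 1*2 = 2
  bit 1 = 0: r = r^2 mod 29 = 2^2 = 4
  bit 2 = 0: r = r^2 mod 29 = 4^2 = 16
  bit 3 = 1: r = r^2 * 2 mod 29 = 16^2 * 2 = 24*2 = 19
  -> s = B^a = 19

Answer: 3 2 19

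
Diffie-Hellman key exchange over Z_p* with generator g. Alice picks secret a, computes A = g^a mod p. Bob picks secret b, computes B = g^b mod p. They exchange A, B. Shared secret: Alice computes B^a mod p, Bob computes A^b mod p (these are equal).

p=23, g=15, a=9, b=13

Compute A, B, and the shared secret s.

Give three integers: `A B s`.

A = 15^9 mod 23  (bits of 9 = 1001)
  bit 0 = 1: r = r^2 * 15 mod 23 = 1^2 * 15 = 1*15 = 15
  bit 1 = 0: r = r^2 mod 23 = 15^2 = 18
  bit 2 = 0: r = r^2 mod 23 = 18^2 = 2
  bit 3 = 1: r = r^2 * 15 mod 23 = 2^2 * 15 = 4*15 = 14
  -> A = 14
B = 15^13 mod 23  (bits of 13 = 1101)
  bit 0 = 1: r = r^2 * 15 mod 23 = 1^2 * 15 = 1*15 = 15
  bit 1 = 1: r = r^2 * 15 mod 23 = 15^2 * 15 = 18*15 = 17
  bit 2 = 0: r = r^2 mod 23 = 17^2 = 13
  bit 3 = 1: r = r^2 * 15 mod 23 = 13^2 * 15 = 8*15 = 5
  -> B = 5
s = B^a = 5^9 mod 23  (bits of 9 = 1001)
  bit 0 = 1: r = r^2 * 5 mod 23 = 1^2 * 5 = 1*5 = 5
  bit 1 = 0: r = r^2 mod 23 = 5^2 = 2
  bit 2 = 0: r = r^2 mod 23 = 2^2 = 4
  bit 3 = 1: r = r^2 * 5 mod 23 = 4^2 * 5 = 16*5 = 11
  -> s = B^a = 11

Answer: 14 5 11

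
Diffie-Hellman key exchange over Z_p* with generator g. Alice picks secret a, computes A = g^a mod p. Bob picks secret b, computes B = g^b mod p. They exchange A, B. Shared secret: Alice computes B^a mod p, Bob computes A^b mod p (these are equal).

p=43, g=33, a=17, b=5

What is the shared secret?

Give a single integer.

A = 33^17 mod 43  (bits of 17 = 10001)
  bit 0 = 1: r = r^2 * 33 mod 43 = 1^2 * 33 = 1*33 = 33
  bit 1 = 0: r = r^2 mod 43 = 33^2 = 14
  bit 2 = 0: r = r^2 mod 43 = 14^2 = 24
  bit 3 = 0: r = r^2 mod 43 = 24^2 = 17
  bit 4 = 1: r = r^2 * 33 mod 43 = 17^2 * 33 = 31*33 = 34
  -> A = 34
B = 33^5 mod 43  (bits of 5 = 101)
  bit 0 = 1: r = r^2 * 33 mod 43 = 1^2 * 33 = 1*33 = 33
  bit 1 = 0: r = r^2 mod 43 = 33^2 = 14
  bit 2 = 1: r = r^2 * 33 mod 43 = 14^2 * 33 = 24*33 = 18
  -> B = 18
s = B^a = 18^17 mod 43  (bits of 17 = 10001)
  bit 0 = 1: r = r^2 * 18 mod 43 = 1^2 * 18 = 1*18 = 18
  bit 1 = 0: r = r^2 mod 43 = 18^2 = 23
  bit 2 = 0: r = r^2 mod 43 = 23^2 = 13
  bit 3 = 0: r = r^2 mod 43 = 13^2 = 40
  bit 4 = 1: r = r^2 * 18 mod 43 = 40^2 * 18 = 9*18 = 33
  -> s = B^a = 33

Answer: 33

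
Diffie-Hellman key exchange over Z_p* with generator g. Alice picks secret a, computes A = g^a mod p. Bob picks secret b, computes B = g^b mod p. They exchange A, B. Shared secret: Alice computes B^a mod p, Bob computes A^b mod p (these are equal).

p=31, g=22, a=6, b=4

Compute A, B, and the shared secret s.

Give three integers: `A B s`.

Answer: 8 20 4

Derivation:
A = 22^6 mod 31  (bits of 6 = 110)
  bit 0 = 1: r = r^2 * 22 mod 31 = 1^2 * 22 = 1*22 = 22
  bit 1 = 1: r = r^2 * 22 mod 31 = 22^2 * 22 = 19*22 = 15
  bit 2 = 0: r = r^2 mod 31 = 15^2 = 8
  -> A = 8
B = 22^4 mod 31  (bits of 4 = 100)
  bit 0 = 1: r = r^2 * 22 mod 31 = 1^2 * 22 = 1*22 = 22
  bit 1 = 0: r = r^2 mod 31 = 22^2 = 19
  bit 2 = 0: r = r^2 mod 31 = 19^2 = 20
  -> B = 20
s = B^a = 20^6 mod 31  (bits of 6 = 110)
  bit 0 = 1: r = r^2 * 20 mod 31 = 1^2 * 20 = 1*20 = 20
  bit 1 = 1: r = r^2 * 20 mod 31 = 20^2 * 20 = 28*20 = 2
  bit 2 = 0: r = r^2 mod 31 = 2^2 = 4
  -> s = B^a = 4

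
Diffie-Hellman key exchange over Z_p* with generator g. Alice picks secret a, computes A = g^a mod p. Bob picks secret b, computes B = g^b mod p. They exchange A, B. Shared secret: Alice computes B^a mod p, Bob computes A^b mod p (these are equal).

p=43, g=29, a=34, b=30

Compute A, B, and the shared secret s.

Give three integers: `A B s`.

Answer: 25 4 11

Derivation:
A = 29^34 mod 43  (bits of 34 = 100010)
  bit 0 = 1: r = r^2 * 29 mod 43 = 1^2 * 29 = 1*29 = 29
  bit 1 = 0: r = r^2 mod 43 = 29^2 = 24
  bit 2 = 0: r = r^2 mod 43 = 24^2 = 17
  bit 3 = 0: r = r^2 mod 43 = 17^2 = 31
  bit 4 = 1: r = r^2 * 29 mod 43 = 31^2 * 29 = 15*29 = 5
  bit 5 = 0: r = r^2 mod 43 = 5^2 = 25
  -> A = 25
B = 29^30 mod 43  (bits of 30 = 11110)
  bit 0 = 1: r = r^2 * 29 mod 43 = 1^2 * 29 = 1*29 = 29
  bit 1 = 1: r = r^2 * 29 mod 43 = 29^2 * 29 = 24*29 = 8
  bit 2 = 1: r = r^2 * 29 mod 43 = 8^2 * 29 = 21*29 = 7
  bit 3 = 1: r = r^2 * 29 mod 43 = 7^2 * 29 = 6*29 = 2
  bit 4 = 0: r = r^2 mod 43 = 2^2 = 4
  -> B = 4
s = B^a = 4^34 mod 43  (bits of 34 = 100010)
  bit 0 = 1: r = r^2 * 4 mod 43 = 1^2 * 4 = 1*4 = 4
  bit 1 = 0: r = r^2 mod 43 = 4^2 = 16
  bit 2 = 0: r = r^2 mod 43 = 16^2 = 41
  bit 3 = 0: r = r^2 mod 43 = 41^2 = 4
  bit 4 = 1: r = r^2 * 4 mod 43 = 4^2 * 4 = 16*4 = 21
  bit 5 = 0: r = r^2 mod 43 = 21^2 = 11
  -> s = B^a = 11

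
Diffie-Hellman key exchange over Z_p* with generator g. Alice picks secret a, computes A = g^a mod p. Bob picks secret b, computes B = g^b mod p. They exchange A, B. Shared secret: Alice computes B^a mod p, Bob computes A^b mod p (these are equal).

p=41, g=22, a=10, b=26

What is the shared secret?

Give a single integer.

Answer: 40

Derivation:
A = 22^10 mod 41  (bits of 10 = 1010)
  bit 0 = 1: r = r^2 * 22 mod 41 = 1^2 * 22 = 1*22 = 22
  bit 1 = 0: r = r^2 mod 41 = 22^2 = 33
  bit 2 = 1: r = r^2 * 22 mod 41 = 33^2 * 22 = 23*22 = 14
  bit 3 = 0: r = r^2 mod 41 = 14^2 = 32
  -> A = 32
B = 22^26 mod 41  (bits of 26 = 11010)
  bit 0 = 1: r = r^2 * 22 mod 41 = 1^2 * 22 = 1*22 = 22
  bit 1 = 1: r = r^2 * 22 mod 41 = 22^2 * 22 = 33*22 = 29
  bit 2 = 0: r = r^2 mod 41 = 29^2 = 21
  bit 3 = 1: r = r^2 * 22 mod 41 = 21^2 * 22 = 31*22 = 26
  bit 4 = 0: r = r^2 mod 41 = 26^2 = 20
  -> B = 20
s = B^a = 20^10 mod 41  (bits of 10 = 1010)
  bit 0 = 1: r = r^2 * 20 mod 41 = 1^2 * 20 = 1*20 = 20
  bit 1 = 0: r = r^2 mod 41 = 20^2 = 31
  bit 2 = 1: r = r^2 * 20 mod 41 = 31^2 * 20 = 18*20 = 32
  bit 3 = 0: r = r^2 mod 41 = 32^2 = 40
  -> s = B^a = 40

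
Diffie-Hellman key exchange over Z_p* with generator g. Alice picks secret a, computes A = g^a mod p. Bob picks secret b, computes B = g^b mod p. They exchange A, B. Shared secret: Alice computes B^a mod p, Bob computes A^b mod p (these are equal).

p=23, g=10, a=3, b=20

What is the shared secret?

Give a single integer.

Answer: 4

Derivation:
A = 10^3 mod 23  (bits of 3 = 11)
  bit 0 = 1: r = r^2 * 10 mod 23 = 1^2 * 10 = 1*10 = 10
  bit 1 = 1: r = r^2 * 10 mod 23 = 10^2 * 10 = 8*10 = 11
  -> A = 11
B = 10^20 mod 23  (bits of 20 = 10100)
  bit 0 = 1: r = r^2 * 10 mod 23 = 1^2 * 10 = 1*10 = 10
  bit 1 = 0: r = r^2 mod 23 = 10^2 = 8
  bit 2 = 1: r = r^2 * 10 mod 23 = 8^2 * 10 = 18*10 = 19
  bit 3 = 0: r = r^2 mod 23 = 19^2 = 16
  bit 4 = 0: r = r^2 mod 23 = 16^2 = 3
  -> B = 3
s = B^a = 3^3 mod 23  (bits of 3 = 11)
  bit 0 = 1: r = r^2 * 3 mod 23 = 1^2 * 3 = 1*3 = 3
  bit 1 = 1: r = r^2 * 3 mod 23 = 3^2 * 3 = 9*3 = 4
  -> s = B^a = 4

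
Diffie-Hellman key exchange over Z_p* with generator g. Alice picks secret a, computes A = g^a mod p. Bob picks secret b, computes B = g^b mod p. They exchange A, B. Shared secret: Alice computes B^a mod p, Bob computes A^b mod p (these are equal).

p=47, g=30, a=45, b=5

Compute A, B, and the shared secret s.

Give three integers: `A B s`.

A = 30^45 mod 47  (bits of 45 = 101101)
  bit 0 = 1: r = r^2 * 30 mod 47 = 1^2 * 30 = 1*30 = 30
  bit 1 = 0: r = r^2 mod 47 = 30^2 = 7
  bit 2 = 1: r = r^2 * 30 mod 47 = 7^2 * 30 = 2*30 = 13
  bit 3 = 1: r = r^2 * 30 mod 47 = 13^2 * 30 = 28*30 = 41
  bit 4 = 0: r = r^2 mod 47 = 41^2 = 36
  bit 5 = 1: r = r^2 * 30 mod 47 = 36^2 * 30 = 27*30 = 11
  -> A = 11
B = 30^5 mod 47  (bits of 5 = 101)
  bit 0 = 1: r = r^2 * 30 mod 47 = 1^2 * 30 = 1*30 = 30
  bit 1 = 0: r = r^2 mod 47 = 30^2 = 7
  bit 2 = 1: r = r^2 * 30 mod 47 = 7^2 * 30 = 2*30 = 13
  -> B = 13
s = B^a = 13^45 mod 47  (bits of 45 = 101101)
  bit 0 = 1: r = r^2 * 13 mod 47 = 1^2 * 13 = 1*13 = 13
  bit 1 = 0: r = r^2 mod 47 = 13^2 = 28
  bit 2 = 1: r = r^2 * 13 mod 47 = 28^2 * 13 = 32*13 = 40
  bit 3 = 1: r = r^2 * 13 mod 47 = 40^2 * 13 = 2*13 = 26
  bit 4 = 0: r = r^2 mod 47 = 26^2 = 18
  bit 5 = 1: r = r^2 * 13 mod 47 = 18^2 * 13 = 42*13 = 29
  -> s = B^a = 29

Answer: 11 13 29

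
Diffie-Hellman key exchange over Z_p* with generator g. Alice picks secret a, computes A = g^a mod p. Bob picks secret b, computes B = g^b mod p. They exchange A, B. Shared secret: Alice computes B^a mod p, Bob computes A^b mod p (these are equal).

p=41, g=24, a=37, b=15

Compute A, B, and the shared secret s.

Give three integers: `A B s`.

Answer: 6 38 3

Derivation:
A = 24^37 mod 41  (bits of 37 = 100101)
  bit 0 = 1: r = r^2 * 24 mod 41 = 1^2 * 24 = 1*24 = 24
  bit 1 = 0: r = r^2 mod 41 = 24^2 = 2
  bit 2 = 0: r = r^2 mod 41 = 2^2 = 4
  bit 3 = 1: r = r^2 * 24 mod 41 = 4^2 * 24 = 16*24 = 15
  bit 4 = 0: r = r^2 mod 41 = 15^2 = 20
  bit 5 = 1: r = r^2 * 24 mod 41 = 20^2 * 24 = 31*24 = 6
  -> A = 6
B = 24^15 mod 41  (bits of 15 = 1111)
  bit 0 = 1: r = r^2 * 24 mod 41 = 1^2 * 24 = 1*24 = 24
  bit 1 = 1: r = r^2 * 24 mod 41 = 24^2 * 24 = 2*24 = 7
  bit 2 = 1: r = r^2 * 24 mod 41 = 7^2 * 24 = 8*24 = 28
  bit 3 = 1: r = r^2 * 24 mod 41 = 28^2 * 24 = 5*24 = 38
  -> B = 38
s = B^a = 38^37 mod 41  (bits of 37 = 100101)
  bit 0 = 1: r = r^2 * 38 mod 41 = 1^2 * 38 = 1*38 = 38
  bit 1 = 0: r = r^2 mod 41 = 38^2 = 9
  bit 2 = 0: r = r^2 mod 41 = 9^2 = 40
  bit 3 = 1: r = r^2 * 38 mod 41 = 40^2 * 38 = 1*38 = 38
  bit 4 = 0: r = r^2 mod 41 = 38^2 = 9
  bit 5 = 1: r = r^2 * 38 mod 41 = 9^2 * 38 = 40*38 = 3
  -> s = B^a = 3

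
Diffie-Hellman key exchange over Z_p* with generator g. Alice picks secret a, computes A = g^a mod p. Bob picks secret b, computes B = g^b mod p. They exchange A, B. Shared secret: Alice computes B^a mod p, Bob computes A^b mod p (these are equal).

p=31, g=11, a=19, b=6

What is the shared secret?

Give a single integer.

Answer: 8

Derivation:
A = 11^19 mod 31  (bits of 19 = 10011)
  bit 0 = 1: r = r^2 * 11 mod 31 = 1^2 * 11 = 1*11 = 11
  bit 1 = 0: r = r^2 mod 31 = 11^2 = 28
  bit 2 = 0: r = r^2 mod 31 = 28^2 = 9
  bit 3 = 1: r = r^2 * 11 mod 31 = 9^2 * 11 = 19*11 = 23
  bit 4 = 1: r = r^2 * 11 mod 31 = 23^2 * 11 = 2*11 = 22
  -> A = 22
B = 11^6 mod 31  (bits of 6 = 110)
  bit 0 = 1: r = r^2 * 11 mod 31 = 1^2 * 11 = 1*11 = 11
  bit 1 = 1: r = r^2 * 11 mod 31 = 11^2 * 11 = 28*11 = 29
  bit 2 = 0: r = r^2 mod 31 = 29^2 = 4
  -> B = 4
s = B^a = 4^19 mod 31  (bits of 19 = 10011)
  bit 0 = 1: r = r^2 * 4 mod 31 = 1^2 * 4 = 1*4 = 4
  bit 1 = 0: r = r^2 mod 31 = 4^2 = 16
  bit 2 = 0: r = r^2 mod 31 = 16^2 = 8
  bit 3 = 1: r = r^2 * 4 mod 31 = 8^2 * 4 = 2*4 = 8
  bit 4 = 1: r = r^2 * 4 mod 31 = 8^2 * 4 = 2*4 = 8
  -> s = B^a = 8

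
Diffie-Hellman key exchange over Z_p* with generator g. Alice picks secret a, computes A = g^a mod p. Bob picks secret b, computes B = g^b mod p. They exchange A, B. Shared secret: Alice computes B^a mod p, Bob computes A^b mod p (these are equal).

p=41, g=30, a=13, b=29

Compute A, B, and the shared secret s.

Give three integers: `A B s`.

A = 30^13 mod 41  (bits of 13 = 1101)
  bit 0 = 1: r = r^2 * 30 mod 41 = 1^2 * 30 = 1*30 = 30
  bit 1 = 1: r = r^2 * 30 mod 41 = 30^2 * 30 = 39*30 = 22
  bit 2 = 0: r = r^2 mod 41 = 22^2 = 33
  bit 3 = 1: r = r^2 * 30 mod 41 = 33^2 * 30 = 23*30 = 34
  -> A = 34
B = 30^29 mod 41  (bits of 29 = 11101)
  bit 0 = 1: r = r^2 * 30 mod 41 = 1^2 * 30 = 1*30 = 30
  bit 1 = 1: r = r^2 * 30 mod 41 = 30^2 * 30 = 39*30 = 22
  bit 2 = 1: r = r^2 * 30 mod 41 = 22^2 * 30 = 33*30 = 6
  bit 3 = 0: r = r^2 mod 41 = 6^2 = 36
  bit 4 = 1: r = r^2 * 30 mod 41 = 36^2 * 30 = 25*30 = 12
  -> B = 12
s = B^a = 12^13 mod 41  (bits of 13 = 1101)
  bit 0 = 1: r = r^2 * 12 mod 41 = 1^2 * 12 = 1*12 = 12
  bit 1 = 1: r = r^2 * 12 mod 41 = 12^2 * 12 = 21*12 = 6
  bit 2 = 0: r = r^2 mod 41 = 6^2 = 36
  bit 3 = 1: r = r^2 * 12 mod 41 = 36^2 * 12 = 25*12 = 13
  -> s = B^a = 13

Answer: 34 12 13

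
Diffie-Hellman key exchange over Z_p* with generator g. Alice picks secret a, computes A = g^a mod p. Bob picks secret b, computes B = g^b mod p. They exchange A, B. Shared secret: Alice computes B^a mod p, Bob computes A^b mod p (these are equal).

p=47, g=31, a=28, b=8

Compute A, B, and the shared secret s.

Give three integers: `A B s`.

A = 31^28 mod 47  (bits of 28 = 11100)
  bit 0 = 1: r = r^2 * 31 mod 47 = 1^2 * 31 = 1*31 = 31
  bit 1 = 1: r = r^2 * 31 mod 47 = 31^2 * 31 = 21*31 = 40
  bit 2 = 1: r = r^2 * 31 mod 47 = 40^2 * 31 = 2*31 = 15
  bit 3 = 0: r = r^2 mod 47 = 15^2 = 37
  bit 4 = 0: r = r^2 mod 47 = 37^2 = 6
  -> A = 6
B = 31^8 mod 47  (bits of 8 = 1000)
  bit 0 = 1: r = r^2 * 31 mod 47 = 1^2 * 31 = 1*31 = 31
  bit 1 = 0: r = r^2 mod 47 = 31^2 = 21
  bit 2 = 0: r = r^2 mod 47 = 21^2 = 18
  bit 3 = 0: r = r^2 mod 47 = 18^2 = 42
  -> B = 42
s = B^a = 42^28 mod 47  (bits of 28 = 11100)
  bit 0 = 1: r = r^2 * 42 mod 47 = 1^2 * 42 = 1*42 = 42
  bit 1 = 1: r = r^2 * 42 mod 47 = 42^2 * 42 = 25*42 = 16
  bit 2 = 1: r = r^2 * 42 mod 47 = 16^2 * 42 = 21*42 = 36
  bit 3 = 0: r = r^2 mod 47 = 36^2 = 27
  bit 4 = 0: r = r^2 mod 47 = 27^2 = 24
  -> s = B^a = 24

Answer: 6 42 24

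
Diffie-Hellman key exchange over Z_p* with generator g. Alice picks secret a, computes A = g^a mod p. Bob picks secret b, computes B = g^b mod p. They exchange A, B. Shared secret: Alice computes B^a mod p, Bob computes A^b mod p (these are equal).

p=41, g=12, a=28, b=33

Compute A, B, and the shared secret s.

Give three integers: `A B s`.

Answer: 23 28 31

Derivation:
A = 12^28 mod 41  (bits of 28 = 11100)
  bit 0 = 1: r = r^2 * 12 mod 41 = 1^2 * 12 = 1*12 = 12
  bit 1 = 1: r = r^2 * 12 mod 41 = 12^2 * 12 = 21*12 = 6
  bit 2 = 1: r = r^2 * 12 mod 41 = 6^2 * 12 = 36*12 = 22
  bit 3 = 0: r = r^2 mod 41 = 22^2 = 33
  bit 4 = 0: r = r^2 mod 41 = 33^2 = 23
  -> A = 23
B = 12^33 mod 41  (bits of 33 = 100001)
  bit 0 = 1: r = r^2 * 12 mod 41 = 1^2 * 12 = 1*12 = 12
  bit 1 = 0: r = r^2 mod 41 = 12^2 = 21
  bit 2 = 0: r = r^2 mod 41 = 21^2 = 31
  bit 3 = 0: r = r^2 mod 41 = 31^2 = 18
  bit 4 = 0: r = r^2 mod 41 = 18^2 = 37
  bit 5 = 1: r = r^2 * 12 mod 41 = 37^2 * 12 = 16*12 = 28
  -> B = 28
s = B^a = 28^28 mod 41  (bits of 28 = 11100)
  bit 0 = 1: r = r^2 * 28 mod 41 = 1^2 * 28 = 1*28 = 28
  bit 1 = 1: r = r^2 * 28 mod 41 = 28^2 * 28 = 5*28 = 17
  bit 2 = 1: r = r^2 * 28 mod 41 = 17^2 * 28 = 2*28 = 15
  bit 3 = 0: r = r^2 mod 41 = 15^2 = 20
  bit 4 = 0: r = r^2 mod 41 = 20^2 = 31
  -> s = B^a = 31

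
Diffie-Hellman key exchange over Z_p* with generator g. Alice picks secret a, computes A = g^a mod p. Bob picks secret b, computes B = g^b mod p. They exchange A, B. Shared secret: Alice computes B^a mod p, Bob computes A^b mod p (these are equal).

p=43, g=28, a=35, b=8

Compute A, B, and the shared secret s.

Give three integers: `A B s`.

Answer: 37 24 36

Derivation:
A = 28^35 mod 43  (bits of 35 = 100011)
  bit 0 = 1: r = r^2 * 28 mod 43 = 1^2 * 28 = 1*28 = 28
  bit 1 = 0: r = r^2 mod 43 = 28^2 = 10
  bit 2 = 0: r = r^2 mod 43 = 10^2 = 14
  bit 3 = 0: r = r^2 mod 43 = 14^2 = 24
  bit 4 = 1: r = r^2 * 28 mod 43 = 24^2 * 28 = 17*28 = 3
  bit 5 = 1: r = r^2 * 28 mod 43 = 3^2 * 28 = 9*28 = 37
  -> A = 37
B = 28^8 mod 43  (bits of 8 = 1000)
  bit 0 = 1: r = r^2 * 28 mod 43 = 1^2 * 28 = 1*28 = 28
  bit 1 = 0: r = r^2 mod 43 = 28^2 = 10
  bit 2 = 0: r = r^2 mod 43 = 10^2 = 14
  bit 3 = 0: r = r^2 mod 43 = 14^2 = 24
  -> B = 24
s = B^a = 24^35 mod 43  (bits of 35 = 100011)
  bit 0 = 1: r = r^2 * 24 mod 43 = 1^2 * 24 = 1*24 = 24
  bit 1 = 0: r = r^2 mod 43 = 24^2 = 17
  bit 2 = 0: r = r^2 mod 43 = 17^2 = 31
  bit 3 = 0: r = r^2 mod 43 = 31^2 = 15
  bit 4 = 1: r = r^2 * 24 mod 43 = 15^2 * 24 = 10*24 = 25
  bit 5 = 1: r = r^2 * 24 mod 43 = 25^2 * 24 = 23*24 = 36
  -> s = B^a = 36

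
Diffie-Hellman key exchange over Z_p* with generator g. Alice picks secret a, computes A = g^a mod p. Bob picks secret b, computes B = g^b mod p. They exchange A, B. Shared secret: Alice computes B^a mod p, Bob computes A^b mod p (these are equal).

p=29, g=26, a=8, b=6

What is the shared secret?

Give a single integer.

A = 26^8 mod 29  (bits of 8 = 1000)
  bit 0 = 1: r = r^2 * 26 mod 29 = 1^2 * 26 = 1*26 = 26
  bit 1 = 0: r = r^2 mod 29 = 26^2 = 9
  bit 2 = 0: r = r^2 mod 29 = 9^2 = 23
  bit 3 = 0: r = r^2 mod 29 = 23^2 = 7
  -> A = 7
B = 26^6 mod 29  (bits of 6 = 110)
  bit 0 = 1: r = r^2 * 26 mod 29 = 1^2 * 26 = 1*26 = 26
  bit 1 = 1: r = r^2 * 26 mod 29 = 26^2 * 26 = 9*26 = 2
  bit 2 = 0: r = r^2 mod 29 = 2^2 = 4
  -> B = 4
s = B^a = 4^8 mod 29  (bits of 8 = 1000)
  bit 0 = 1: r = r^2 * 4 mod 29 = 1^2 * 4 = 1*4 = 4
  bit 1 = 0: r = r^2 mod 29 = 4^2 = 16
  bit 2 = 0: r = r^2 mod 29 = 16^2 = 24
  bit 3 = 0: r = r^2 mod 29 = 24^2 = 25
  -> s = B^a = 25

Answer: 25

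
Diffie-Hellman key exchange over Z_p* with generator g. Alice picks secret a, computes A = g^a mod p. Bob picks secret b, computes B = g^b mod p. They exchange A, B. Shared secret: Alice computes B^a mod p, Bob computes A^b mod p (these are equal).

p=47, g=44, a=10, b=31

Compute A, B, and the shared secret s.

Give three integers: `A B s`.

A = 44^10 mod 47  (bits of 10 = 1010)
  bit 0 = 1: r = r^2 * 44 mod 47 = 1^2 * 44 = 1*44 = 44
  bit 1 = 0: r = r^2 mod 47 = 44^2 = 9
  bit 2 = 1: r = r^2 * 44 mod 47 = 9^2 * 44 = 34*44 = 39
  bit 3 = 0: r = r^2 mod 47 = 39^2 = 17
  -> A = 17
B = 44^31 mod 47  (bits of 31 = 11111)
  bit 0 = 1: r = r^2 * 44 mod 47 = 1^2 * 44 = 1*44 = 44
  bit 1 = 1: r = r^2 * 44 mod 47 = 44^2 * 44 = 9*44 = 20
  bit 2 = 1: r = r^2 * 44 mod 47 = 20^2 * 44 = 24*44 = 22
  bit 3 = 1: r = r^2 * 44 mod 47 = 22^2 * 44 = 14*44 = 5
  bit 4 = 1: r = r^2 * 44 mod 47 = 5^2 * 44 = 25*44 = 19
  -> B = 19
s = B^a = 19^10 mod 47  (bits of 10 = 1010)
  bit 0 = 1: r = r^2 * 19 mod 47 = 1^2 * 19 = 1*19 = 19
  bit 1 = 0: r = r^2 mod 47 = 19^2 = 32
  bit 2 = 1: r = r^2 * 19 mod 47 = 32^2 * 19 = 37*19 = 45
  bit 3 = 0: r = r^2 mod 47 = 45^2 = 4
  -> s = B^a = 4

Answer: 17 19 4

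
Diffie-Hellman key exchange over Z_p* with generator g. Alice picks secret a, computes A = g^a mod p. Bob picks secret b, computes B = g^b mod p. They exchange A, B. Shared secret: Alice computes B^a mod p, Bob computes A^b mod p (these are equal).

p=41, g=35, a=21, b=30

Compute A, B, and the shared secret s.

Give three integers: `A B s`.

A = 35^21 mod 41  (bits of 21 = 10101)
  bit 0 = 1: r = r^2 * 35 mod 41 = 1^2 * 35 = 1*35 = 35
  bit 1 = 0: r = r^2 mod 41 = 35^2 = 36
  bit 2 = 1: r = r^2 * 35 mod 41 = 36^2 * 35 = 25*35 = 14
  bit 3 = 0: r = r^2 mod 41 = 14^2 = 32
  bit 4 = 1: r = r^2 * 35 mod 41 = 32^2 * 35 = 40*35 = 6
  -> A = 6
B = 35^30 mod 41  (bits of 30 = 11110)
  bit 0 = 1: r = r^2 * 35 mod 41 = 1^2 * 35 = 1*35 = 35
  bit 1 = 1: r = r^2 * 35 mod 41 = 35^2 * 35 = 36*35 = 30
  bit 2 = 1: r = r^2 * 35 mod 41 = 30^2 * 35 = 39*35 = 12
  bit 3 = 1: r = r^2 * 35 mod 41 = 12^2 * 35 = 21*35 = 38
  bit 4 = 0: r = r^2 mod 41 = 38^2 = 9
  -> B = 9
s = B^a = 9^21 mod 41  (bits of 21 = 10101)
  bit 0 = 1: r = r^2 * 9 mod 41 = 1^2 * 9 = 1*9 = 9
  bit 1 = 0: r = r^2 mod 41 = 9^2 = 40
  bit 2 = 1: r = r^2 * 9 mod 41 = 40^2 * 9 = 1*9 = 9
  bit 3 = 0: r = r^2 mod 41 = 9^2 = 40
  bit 4 = 1: r = r^2 * 9 mod 41 = 40^2 * 9 = 1*9 = 9
  -> s = B^a = 9

Answer: 6 9 9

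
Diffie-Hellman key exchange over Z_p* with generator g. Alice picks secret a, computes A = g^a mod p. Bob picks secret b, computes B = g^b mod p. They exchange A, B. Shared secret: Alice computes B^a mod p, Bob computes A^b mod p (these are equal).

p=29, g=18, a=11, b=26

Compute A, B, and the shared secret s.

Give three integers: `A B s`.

A = 18^11 mod 29  (bits of 11 = 1011)
  bit 0 = 1: r = r^2 * 18 mod 29 = 1^2 * 18 = 1*18 = 18
  bit 1 = 0: r = r^2 mod 29 = 18^2 = 5
  bit 2 = 1: r = r^2 * 18 mod 29 = 5^2 * 18 = 25*18 = 15
  bit 3 = 1: r = r^2 * 18 mod 29 = 15^2 * 18 = 22*18 = 19
  -> A = 19
B = 18^26 mod 29  (bits of 26 = 11010)
  bit 0 = 1: r = r^2 * 18 mod 29 = 1^2 * 18 = 1*18 = 18
  bit 1 = 1: r = r^2 * 18 mod 29 = 18^2 * 18 = 5*18 = 3
  bit 2 = 0: r = r^2 mod 29 = 3^2 = 9
  bit 3 = 1: r = r^2 * 18 mod 29 = 9^2 * 18 = 23*18 = 8
  bit 4 = 0: r = r^2 mod 29 = 8^2 = 6
  -> B = 6
s = B^a = 6^11 mod 29  (bits of 11 = 1011)
  bit 0 = 1: r = r^2 * 6 mod 29 = 1^2 * 6 = 1*6 = 6
  bit 1 = 0: r = r^2 mod 29 = 6^2 = 7
  bit 2 = 1: r = r^2 * 6 mod 29 = 7^2 * 6 = 20*6 = 4
  bit 3 = 1: r = r^2 * 6 mod 29 = 4^2 * 6 = 16*6 = 9
  -> s = B^a = 9

Answer: 19 6 9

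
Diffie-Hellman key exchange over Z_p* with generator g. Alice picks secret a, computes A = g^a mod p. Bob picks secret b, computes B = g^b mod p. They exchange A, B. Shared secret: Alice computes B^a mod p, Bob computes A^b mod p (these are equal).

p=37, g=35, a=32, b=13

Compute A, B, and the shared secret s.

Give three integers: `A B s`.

A = 35^32 mod 37  (bits of 32 = 100000)
  bit 0 = 1: r = r^2 * 35 mod 37 = 1^2 * 35 = 1*35 = 35
  bit 1 = 0: r = r^2 mod 37 = 35^2 = 4
  bit 2 = 0: r = r^2 mod 37 = 4^2 = 16
  bit 3 = 0: r = r^2 mod 37 = 16^2 = 34
  bit 4 = 0: r = r^2 mod 37 = 34^2 = 9
  bit 5 = 0: r = r^2 mod 37 = 9^2 = 7
  -> A = 7
B = 35^13 mod 37  (bits of 13 = 1101)
  bit 0 = 1: r = r^2 * 35 mod 37 = 1^2 * 35 = 1*35 = 35
  bit 1 = 1: r = r^2 * 35 mod 37 = 35^2 * 35 = 4*35 = 29
  bit 2 = 0: r = r^2 mod 37 = 29^2 = 27
  bit 3 = 1: r = r^2 * 35 mod 37 = 27^2 * 35 = 26*35 = 22
  -> B = 22
s = B^a = 22^32 mod 37  (bits of 32 = 100000)
  bit 0 = 1: r = r^2 * 22 mod 37 = 1^2 * 22 = 1*22 = 22
  bit 1 = 0: r = r^2 mod 37 = 22^2 = 3
  bit 2 = 0: r = r^2 mod 37 = 3^2 = 9
  bit 3 = 0: r = r^2 mod 37 = 9^2 = 7
  bit 4 = 0: r = r^2 mod 37 = 7^2 = 12
  bit 5 = 0: r = r^2 mod 37 = 12^2 = 33
  -> s = B^a = 33

Answer: 7 22 33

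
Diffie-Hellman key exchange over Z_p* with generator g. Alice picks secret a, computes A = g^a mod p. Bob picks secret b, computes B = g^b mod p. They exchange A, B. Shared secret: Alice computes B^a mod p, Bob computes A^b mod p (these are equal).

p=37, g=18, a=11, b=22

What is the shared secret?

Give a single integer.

A = 18^11 mod 37  (bits of 11 = 1011)
  bit 0 = 1: r = r^2 * 18 mod 37 = 1^2 * 18 = 1*18 = 18
  bit 1 = 0: r = r^2 mod 37 = 18^2 = 28
  bit 2 = 1: r = r^2 * 18 mod 37 = 28^2 * 18 = 7*18 = 15
  bit 3 = 1: r = r^2 * 18 mod 37 = 15^2 * 18 = 3*18 = 17
  -> A = 17
B = 18^22 mod 37  (bits of 22 = 10110)
  bit 0 = 1: r = r^2 * 18 mod 37 = 1^2 * 18 = 1*18 = 18
  bit 1 = 0: r = r^2 mod 37 = 18^2 = 28
  bit 2 = 1: r = r^2 * 18 mod 37 = 28^2 * 18 = 7*18 = 15
  bit 3 = 1: r = r^2 * 18 mod 37 = 15^2 * 18 = 3*18 = 17
  bit 4 = 0: r = r^2 mod 37 = 17^2 = 30
  -> B = 30
s = B^a = 30^11 mod 37  (bits of 11 = 1011)
  bit 0 = 1: r = r^2 * 30 mod 37 = 1^2 * 30 = 1*30 = 30
  bit 1 = 0: r = r^2 mod 37 = 30^2 = 12
  bit 2 = 1: r = r^2 * 30 mod 37 = 12^2 * 30 = 33*30 = 28
  bit 3 = 1: r = r^2 * 30 mod 37 = 28^2 * 30 = 7*30 = 25
  -> s = B^a = 25

Answer: 25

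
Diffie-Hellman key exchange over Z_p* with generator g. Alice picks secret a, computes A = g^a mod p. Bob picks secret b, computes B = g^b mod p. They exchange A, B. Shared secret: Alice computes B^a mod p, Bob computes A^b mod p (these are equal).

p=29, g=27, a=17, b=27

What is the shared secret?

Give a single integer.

Answer: 11

Derivation:
A = 27^17 mod 29  (bits of 17 = 10001)
  bit 0 = 1: r = r^2 * 27 mod 29 = 1^2 * 27 = 1*27 = 27
  bit 1 = 0: r = r^2 mod 29 = 27^2 = 4
  bit 2 = 0: r = r^2 mod 29 = 4^2 = 16
  bit 3 = 0: r = r^2 mod 29 = 16^2 = 24
  bit 4 = 1: r = r^2 * 27 mod 29 = 24^2 * 27 = 25*27 = 8
  -> A = 8
B = 27^27 mod 29  (bits of 27 = 11011)
  bit 0 = 1: r = r^2 * 27 mod 29 = 1^2 * 27 = 1*27 = 27
  bit 1 = 1: r = r^2 * 27 mod 29 = 27^2 * 27 = 4*27 = 21
  bit 2 = 0: r = r^2 mod 29 = 21^2 = 6
  bit 3 = 1: r = r^2 * 27 mod 29 = 6^2 * 27 = 7*27 = 15
  bit 4 = 1: r = r^2 * 27 mod 29 = 15^2 * 27 = 22*27 = 14
  -> B = 14
s = B^a = 14^17 mod 29  (bits of 17 = 10001)
  bit 0 = 1: r = r^2 * 14 mod 29 = 1^2 * 14 = 1*14 = 14
  bit 1 = 0: r = r^2 mod 29 = 14^2 = 22
  bit 2 = 0: r = r^2 mod 29 = 22^2 = 20
  bit 3 = 0: r = r^2 mod 29 = 20^2 = 23
  bit 4 = 1: r = r^2 * 14 mod 29 = 23^2 * 14 = 7*14 = 11
  -> s = B^a = 11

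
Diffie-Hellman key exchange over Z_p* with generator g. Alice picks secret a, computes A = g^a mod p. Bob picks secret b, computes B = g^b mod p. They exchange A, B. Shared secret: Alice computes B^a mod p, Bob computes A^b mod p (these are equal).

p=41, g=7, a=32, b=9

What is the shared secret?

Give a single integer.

Answer: 37

Derivation:
A = 7^32 mod 41  (bits of 32 = 100000)
  bit 0 = 1: r = r^2 * 7 mod 41 = 1^2 * 7 = 1*7 = 7
  bit 1 = 0: r = r^2 mod 41 = 7^2 = 8
  bit 2 = 0: r = r^2 mod 41 = 8^2 = 23
  bit 3 = 0: r = r^2 mod 41 = 23^2 = 37
  bit 4 = 0: r = r^2 mod 41 = 37^2 = 16
  bit 5 = 0: r = r^2 mod 41 = 16^2 = 10
  -> A = 10
B = 7^9 mod 41  (bits of 9 = 1001)
  bit 0 = 1: r = r^2 * 7 mod 41 = 1^2 * 7 = 1*7 = 7
  bit 1 = 0: r = r^2 mod 41 = 7^2 = 8
  bit 2 = 0: r = r^2 mod 41 = 8^2 = 23
  bit 3 = 1: r = r^2 * 7 mod 41 = 23^2 * 7 = 37*7 = 13
  -> B = 13
s = B^a = 13^32 mod 41  (bits of 32 = 100000)
  bit 0 = 1: r = r^2 * 13 mod 41 = 1^2 * 13 = 1*13 = 13
  bit 1 = 0: r = r^2 mod 41 = 13^2 = 5
  bit 2 = 0: r = r^2 mod 41 = 5^2 = 25
  bit 3 = 0: r = r^2 mod 41 = 25^2 = 10
  bit 4 = 0: r = r^2 mod 41 = 10^2 = 18
  bit 5 = 0: r = r^2 mod 41 = 18^2 = 37
  -> s = B^a = 37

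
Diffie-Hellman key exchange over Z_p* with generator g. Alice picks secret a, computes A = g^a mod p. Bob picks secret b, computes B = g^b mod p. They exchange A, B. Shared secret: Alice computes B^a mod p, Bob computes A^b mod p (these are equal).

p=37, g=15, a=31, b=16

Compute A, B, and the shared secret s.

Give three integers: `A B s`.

A = 15^31 mod 37  (bits of 31 = 11111)
  bit 0 = 1: r = r^2 * 15 mod 37 = 1^2 * 15 = 1*15 = 15
  bit 1 = 1: r = r^2 * 15 mod 37 = 15^2 * 15 = 3*15 = 8
  bit 2 = 1: r = r^2 * 15 mod 37 = 8^2 * 15 = 27*15 = 35
  bit 3 = 1: r = r^2 * 15 mod 37 = 35^2 * 15 = 4*15 = 23
  bit 4 = 1: r = r^2 * 15 mod 37 = 23^2 * 15 = 11*15 = 17
  -> A = 17
B = 15^16 mod 37  (bits of 16 = 10000)
  bit 0 = 1: r = r^2 * 15 mod 37 = 1^2 * 15 = 1*15 = 15
  bit 1 = 0: r = r^2 mod 37 = 15^2 = 3
  bit 2 = 0: r = r^2 mod 37 = 3^2 = 9
  bit 3 = 0: r = r^2 mod 37 = 9^2 = 7
  bit 4 = 0: r = r^2 mod 37 = 7^2 = 12
  -> B = 12
s = B^a = 12^31 mod 37  (bits of 31 = 11111)
  bit 0 = 1: r = r^2 * 12 mod 37 = 1^2 * 12 = 1*12 = 12
  bit 1 = 1: r = r^2 * 12 mod 37 = 12^2 * 12 = 33*12 = 26
  bit 2 = 1: r = r^2 * 12 mod 37 = 26^2 * 12 = 10*12 = 9
  bit 3 = 1: r = r^2 * 12 mod 37 = 9^2 * 12 = 7*12 = 10
  bit 4 = 1: r = r^2 * 12 mod 37 = 10^2 * 12 = 26*12 = 16
  -> s = B^a = 16

Answer: 17 12 16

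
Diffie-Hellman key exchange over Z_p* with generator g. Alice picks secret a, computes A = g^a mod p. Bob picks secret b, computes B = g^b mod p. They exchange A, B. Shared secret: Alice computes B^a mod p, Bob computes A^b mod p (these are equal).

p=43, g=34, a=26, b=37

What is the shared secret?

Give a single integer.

Answer: 31

Derivation:
A = 34^26 mod 43  (bits of 26 = 11010)
  bit 0 = 1: r = r^2 * 34 mod 43 = 1^2 * 34 = 1*34 = 34
  bit 1 = 1: r = r^2 * 34 mod 43 = 34^2 * 34 = 38*34 = 2
  bit 2 = 0: r = r^2 mod 43 = 2^2 = 4
  bit 3 = 1: r = r^2 * 34 mod 43 = 4^2 * 34 = 16*34 = 28
  bit 4 = 0: r = r^2 mod 43 = 28^2 = 10
  -> A = 10
B = 34^37 mod 43  (bits of 37 = 100101)
  bit 0 = 1: r = r^2 * 34 mod 43 = 1^2 * 34 = 1*34 = 34
  bit 1 = 0: r = r^2 mod 43 = 34^2 = 38
  bit 2 = 0: r = r^2 mod 43 = 38^2 = 25
  bit 3 = 1: r = r^2 * 34 mod 43 = 25^2 * 34 = 23*34 = 8
  bit 4 = 0: r = r^2 mod 43 = 8^2 = 21
  bit 5 = 1: r = r^2 * 34 mod 43 = 21^2 * 34 = 11*34 = 30
  -> B = 30
s = B^a = 30^26 mod 43  (bits of 26 = 11010)
  bit 0 = 1: r = r^2 * 30 mod 43 = 1^2 * 30 = 1*30 = 30
  bit 1 = 1: r = r^2 * 30 mod 43 = 30^2 * 30 = 40*30 = 39
  bit 2 = 0: r = r^2 mod 43 = 39^2 = 16
  bit 3 = 1: r = r^2 * 30 mod 43 = 16^2 * 30 = 41*30 = 26
  bit 4 = 0: r = r^2 mod 43 = 26^2 = 31
  -> s = B^a = 31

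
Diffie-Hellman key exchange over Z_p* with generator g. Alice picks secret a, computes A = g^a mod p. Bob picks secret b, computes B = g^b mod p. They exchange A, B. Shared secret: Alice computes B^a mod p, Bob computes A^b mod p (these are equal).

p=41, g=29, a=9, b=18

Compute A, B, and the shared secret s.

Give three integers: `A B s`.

A = 29^9 mod 41  (bits of 9 = 1001)
  bit 0 = 1: r = r^2 * 29 mod 41 = 1^2 * 29 = 1*29 = 29
  bit 1 = 0: r = r^2 mod 41 = 29^2 = 21
  bit 2 = 0: r = r^2 mod 41 = 21^2 = 31
  bit 3 = 1: r = r^2 * 29 mod 41 = 31^2 * 29 = 18*29 = 30
  -> A = 30
B = 29^18 mod 41  (bits of 18 = 10010)
  bit 0 = 1: r = r^2 * 29 mod 41 = 1^2 * 29 = 1*29 = 29
  bit 1 = 0: r = r^2 mod 41 = 29^2 = 21
  bit 2 = 0: r = r^2 mod 41 = 21^2 = 31
  bit 3 = 1: r = r^2 * 29 mod 41 = 31^2 * 29 = 18*29 = 30
  bit 4 = 0: r = r^2 mod 41 = 30^2 = 39
  -> B = 39
s = B^a = 39^9 mod 41  (bits of 9 = 1001)
  bit 0 = 1: r = r^2 * 39 mod 41 = 1^2 * 39 = 1*39 = 39
  bit 1 = 0: r = r^2 mod 41 = 39^2 = 4
  bit 2 = 0: r = r^2 mod 41 = 4^2 = 16
  bit 3 = 1: r = r^2 * 39 mod 41 = 16^2 * 39 = 10*39 = 21
  -> s = B^a = 21

Answer: 30 39 21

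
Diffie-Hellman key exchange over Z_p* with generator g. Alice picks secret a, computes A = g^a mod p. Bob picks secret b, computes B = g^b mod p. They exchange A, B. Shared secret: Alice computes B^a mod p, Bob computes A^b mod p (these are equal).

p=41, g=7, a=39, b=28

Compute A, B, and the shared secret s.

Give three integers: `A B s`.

A = 7^39 mod 41  (bits of 39 = 100111)
  bit 0 = 1: r = r^2 * 7 mod 41 = 1^2 * 7 = 1*7 = 7
  bit 1 = 0: r = r^2 mod 41 = 7^2 = 8
  bit 2 = 0: r = r^2 mod 41 = 8^2 = 23
  bit 3 = 1: r = r^2 * 7 mod 41 = 23^2 * 7 = 37*7 = 13
  bit 4 = 1: r = r^2 * 7 mod 41 = 13^2 * 7 = 5*7 = 35
  bit 5 = 1: r = r^2 * 7 mod 41 = 35^2 * 7 = 36*7 = 6
  -> A = 6
B = 7^28 mod 41  (bits of 28 = 11100)
  bit 0 = 1: r = r^2 * 7 mod 41 = 1^2 * 7 = 1*7 = 7
  bit 1 = 1: r = r^2 * 7 mod 41 = 7^2 * 7 = 8*7 = 15
  bit 2 = 1: r = r^2 * 7 mod 41 = 15^2 * 7 = 20*7 = 17
  bit 3 = 0: r = r^2 mod 41 = 17^2 = 2
  bit 4 = 0: r = r^2 mod 41 = 2^2 = 4
  -> B = 4
s = B^a = 4^39 mod 41  (bits of 39 = 100111)
  bit 0 = 1: r = r^2 * 4 mod 41 = 1^2 * 4 = 1*4 = 4
  bit 1 = 0: r = r^2 mod 41 = 4^2 = 16
  bit 2 = 0: r = r^2 mod 41 = 16^2 = 10
  bit 3 = 1: r = r^2 * 4 mod 41 = 10^2 * 4 = 18*4 = 31
  bit 4 = 1: r = r^2 * 4 mod 41 = 31^2 * 4 = 18*4 = 31
  bit 5 = 1: r = r^2 * 4 mod 41 = 31^2 * 4 = 18*4 = 31
  -> s = B^a = 31

Answer: 6 4 31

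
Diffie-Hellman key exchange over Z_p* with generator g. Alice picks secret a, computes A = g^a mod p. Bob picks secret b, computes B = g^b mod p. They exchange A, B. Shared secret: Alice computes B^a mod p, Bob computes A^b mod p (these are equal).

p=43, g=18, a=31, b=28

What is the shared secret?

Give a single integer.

Answer: 36

Derivation:
A = 18^31 mod 43  (bits of 31 = 11111)
  bit 0 = 1: r = r^2 * 18 mod 43 = 1^2 * 18 = 1*18 = 18
  bit 1 = 1: r = r^2 * 18 mod 43 = 18^2 * 18 = 23*18 = 27
  bit 2 = 1: r = r^2 * 18 mod 43 = 27^2 * 18 = 41*18 = 7
  bit 3 = 1: r = r^2 * 18 mod 43 = 7^2 * 18 = 6*18 = 22
  bit 4 = 1: r = r^2 * 18 mod 43 = 22^2 * 18 = 11*18 = 26
  -> A = 26
B = 18^28 mod 43  (bits of 28 = 11100)
  bit 0 = 1: r = r^2 * 18 mod 43 = 1^2 * 18 = 1*18 = 18
  bit 1 = 1: r = r^2 * 18 mod 43 = 18^2 * 18 = 23*18 = 27
  bit 2 = 1: r = r^2 * 18 mod 43 = 27^2 * 18 = 41*18 = 7
  bit 3 = 0: r = r^2 mod 43 = 7^2 = 6
  bit 4 = 0: r = r^2 mod 43 = 6^2 = 36
  -> B = 36
s = B^a = 36^31 mod 43  (bits of 31 = 11111)
  bit 0 = 1: r = r^2 * 36 mod 43 = 1^2 * 36 = 1*36 = 36
  bit 1 = 1: r = r^2 * 36 mod 43 = 36^2 * 36 = 6*36 = 1
  bit 2 = 1: r = r^2 * 36 mod 43 = 1^2 * 36 = 1*36 = 36
  bit 3 = 1: r = r^2 * 36 mod 43 = 36^2 * 36 = 6*36 = 1
  bit 4 = 1: r = r^2 * 36 mod 43 = 1^2 * 36 = 1*36 = 36
  -> s = B^a = 36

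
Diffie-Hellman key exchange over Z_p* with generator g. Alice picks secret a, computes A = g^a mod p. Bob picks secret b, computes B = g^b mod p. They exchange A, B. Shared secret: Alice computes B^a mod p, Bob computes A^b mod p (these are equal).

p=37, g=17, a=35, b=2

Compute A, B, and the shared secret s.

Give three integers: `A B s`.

Answer: 24 30 21

Derivation:
A = 17^35 mod 37  (bits of 35 = 100011)
  bit 0 = 1: r = r^2 * 17 mod 37 = 1^2 * 17 = 1*17 = 17
  bit 1 = 0: r = r^2 mod 37 = 17^2 = 30
  bit 2 = 0: r = r^2 mod 37 = 30^2 = 12
  bit 3 = 0: r = r^2 mod 37 = 12^2 = 33
  bit 4 = 1: r = r^2 * 17 mod 37 = 33^2 * 17 = 16*17 = 13
  bit 5 = 1: r = r^2 * 17 mod 37 = 13^2 * 17 = 21*17 = 24
  -> A = 24
B = 17^2 mod 37  (bits of 2 = 10)
  bit 0 = 1: r = r^2 * 17 mod 37 = 1^2 * 17 = 1*17 = 17
  bit 1 = 0: r = r^2 mod 37 = 17^2 = 30
  -> B = 30
s = B^a = 30^35 mod 37  (bits of 35 = 100011)
  bit 0 = 1: r = r^2 * 30 mod 37 = 1^2 * 30 = 1*30 = 30
  bit 1 = 0: r = r^2 mod 37 = 30^2 = 12
  bit 2 = 0: r = r^2 mod 37 = 12^2 = 33
  bit 3 = 0: r = r^2 mod 37 = 33^2 = 16
  bit 4 = 1: r = r^2 * 30 mod 37 = 16^2 * 30 = 34*30 = 21
  bit 5 = 1: r = r^2 * 30 mod 37 = 21^2 * 30 = 34*30 = 21
  -> s = B^a = 21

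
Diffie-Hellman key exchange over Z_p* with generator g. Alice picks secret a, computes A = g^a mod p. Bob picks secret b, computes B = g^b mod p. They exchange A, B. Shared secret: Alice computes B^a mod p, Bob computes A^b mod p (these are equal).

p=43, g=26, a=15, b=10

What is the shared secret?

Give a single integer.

Answer: 11

Derivation:
A = 26^15 mod 43  (bits of 15 = 1111)
  bit 0 = 1: r = r^2 * 26 mod 43 = 1^2 * 26 = 1*26 = 26
  bit 1 = 1: r = r^2 * 26 mod 43 = 26^2 * 26 = 31*26 = 32
  bit 2 = 1: r = r^2 * 26 mod 43 = 32^2 * 26 = 35*26 = 7
  bit 3 = 1: r = r^2 * 26 mod 43 = 7^2 * 26 = 6*26 = 27
  -> A = 27
B = 26^10 mod 43  (bits of 10 = 1010)
  bit 0 = 1: r = r^2 * 26 mod 43 = 1^2 * 26 = 1*26 = 26
  bit 1 = 0: r = r^2 mod 43 = 26^2 = 31
  bit 2 = 1: r = r^2 * 26 mod 43 = 31^2 * 26 = 15*26 = 3
  bit 3 = 0: r = r^2 mod 43 = 3^2 = 9
  -> B = 9
s = B^a = 9^15 mod 43  (bits of 15 = 1111)
  bit 0 = 1: r = r^2 * 9 mod 43 = 1^2 * 9 = 1*9 = 9
  bit 1 = 1: r = r^2 * 9 mod 43 = 9^2 * 9 = 38*9 = 41
  bit 2 = 1: r = r^2 * 9 mod 43 = 41^2 * 9 = 4*9 = 36
  bit 3 = 1: r = r^2 * 9 mod 43 = 36^2 * 9 = 6*9 = 11
  -> s = B^a = 11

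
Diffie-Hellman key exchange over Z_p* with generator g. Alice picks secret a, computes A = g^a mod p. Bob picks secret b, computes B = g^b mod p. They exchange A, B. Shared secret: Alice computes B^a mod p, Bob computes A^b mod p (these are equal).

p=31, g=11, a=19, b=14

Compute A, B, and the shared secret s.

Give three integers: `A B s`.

A = 11^19 mod 31  (bits of 19 = 10011)
  bit 0 = 1: r = r^2 * 11 mod 31 = 1^2 * 11 = 1*11 = 11
  bit 1 = 0: r = r^2 mod 31 = 11^2 = 28
  bit 2 = 0: r = r^2 mod 31 = 28^2 = 9
  bit 3 = 1: r = r^2 * 11 mod 31 = 9^2 * 11 = 19*11 = 23
  bit 4 = 1: r = r^2 * 11 mod 31 = 23^2 * 11 = 2*11 = 22
  -> A = 22
B = 11^14 mod 31  (bits of 14 = 1110)
  bit 0 = 1: r = r^2 * 11 mod 31 = 1^2 * 11 = 1*11 = 11
  bit 1 = 1: r = r^2 * 11 mod 31 = 11^2 * 11 = 28*11 = 29
  bit 2 = 1: r = r^2 * 11 mod 31 = 29^2 * 11 = 4*11 = 13
  bit 3 = 0: r = r^2 mod 31 = 13^2 = 14
  -> B = 14
s = B^a = 14^19 mod 31  (bits of 19 = 10011)
  bit 0 = 1: r = r^2 * 14 mod 31 = 1^2 * 14 = 1*14 = 14
  bit 1 = 0: r = r^2 mod 31 = 14^2 = 10
  bit 2 = 0: r = r^2 mod 31 = 10^2 = 7
  bit 3 = 1: r = r^2 * 14 mod 31 = 7^2 * 14 = 18*14 = 4
  bit 4 = 1: r = r^2 * 14 mod 31 = 4^2 * 14 = 16*14 = 7
  -> s = B^a = 7

Answer: 22 14 7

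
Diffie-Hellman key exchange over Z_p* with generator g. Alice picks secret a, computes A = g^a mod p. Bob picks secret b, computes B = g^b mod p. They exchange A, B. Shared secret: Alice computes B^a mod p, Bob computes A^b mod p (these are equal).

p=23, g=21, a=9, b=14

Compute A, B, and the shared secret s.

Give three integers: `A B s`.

A = 21^9 mod 23  (bits of 9 = 1001)
  bit 0 = 1: r = r^2 * 21 mod 23 = 1^2 * 21 = 1*21 = 21
  bit 1 = 0: r = r^2 mod 23 = 21^2 = 4
  bit 2 = 0: r = r^2 mod 23 = 4^2 = 16
  bit 3 = 1: r = r^2 * 21 mod 23 = 16^2 * 21 = 3*21 = 17
  -> A = 17
B = 21^14 mod 23  (bits of 14 = 1110)
  bit 0 = 1: r = r^2 * 21 mod 23 = 1^2 * 21 = 1*21 = 21
  bit 1 = 1: r = r^2 * 21 mod 23 = 21^2 * 21 = 4*21 = 15
  bit 2 = 1: r = r^2 * 21 mod 23 = 15^2 * 21 = 18*21 = 10
  bit 3 = 0: r = r^2 mod 23 = 10^2 = 8
  -> B = 8
s = B^a = 8^9 mod 23  (bits of 9 = 1001)
  bit 0 = 1: r = r^2 * 8 mod 23 = 1^2 * 8 = 1*8 = 8
  bit 1 = 0: r = r^2 mod 23 = 8^2 = 18
  bit 2 = 0: r = r^2 mod 23 = 18^2 = 2
  bit 3 = 1: r = r^2 * 8 mod 23 = 2^2 * 8 = 4*8 = 9
  -> s = B^a = 9

Answer: 17 8 9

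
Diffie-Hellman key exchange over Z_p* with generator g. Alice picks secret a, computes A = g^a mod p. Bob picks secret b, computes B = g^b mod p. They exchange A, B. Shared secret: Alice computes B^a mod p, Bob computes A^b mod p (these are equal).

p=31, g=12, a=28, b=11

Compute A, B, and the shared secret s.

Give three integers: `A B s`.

Answer: 14 21 9

Derivation:
A = 12^28 mod 31  (bits of 28 = 11100)
  bit 0 = 1: r = r^2 * 12 mod 31 = 1^2 * 12 = 1*12 = 12
  bit 1 = 1: r = r^2 * 12 mod 31 = 12^2 * 12 = 20*12 = 23
  bit 2 = 1: r = r^2 * 12 mod 31 = 23^2 * 12 = 2*12 = 24
  bit 3 = 0: r = r^2 mod 31 = 24^2 = 18
  bit 4 = 0: r = r^2 mod 31 = 18^2 = 14
  -> A = 14
B = 12^11 mod 31  (bits of 11 = 1011)
  bit 0 = 1: r = r^2 * 12 mod 31 = 1^2 * 12 = 1*12 = 12
  bit 1 = 0: r = r^2 mod 31 = 12^2 = 20
  bit 2 = 1: r = r^2 * 12 mod 31 = 20^2 * 12 = 28*12 = 26
  bit 3 = 1: r = r^2 * 12 mod 31 = 26^2 * 12 = 25*12 = 21
  -> B = 21
s = B^a = 21^28 mod 31  (bits of 28 = 11100)
  bit 0 = 1: r = r^2 * 21 mod 31 = 1^2 * 21 = 1*21 = 21
  bit 1 = 1: r = r^2 * 21 mod 31 = 21^2 * 21 = 7*21 = 23
  bit 2 = 1: r = r^2 * 21 mod 31 = 23^2 * 21 = 2*21 = 11
  bit 3 = 0: r = r^2 mod 31 = 11^2 = 28
  bit 4 = 0: r = r^2 mod 31 = 28^2 = 9
  -> s = B^a = 9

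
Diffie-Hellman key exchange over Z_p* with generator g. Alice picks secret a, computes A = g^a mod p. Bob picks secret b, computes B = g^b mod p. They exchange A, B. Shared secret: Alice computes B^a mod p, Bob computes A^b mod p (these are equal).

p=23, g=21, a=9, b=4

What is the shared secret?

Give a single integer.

Answer: 8

Derivation:
A = 21^9 mod 23  (bits of 9 = 1001)
  bit 0 = 1: r = r^2 * 21 mod 23 = 1^2 * 21 = 1*21 = 21
  bit 1 = 0: r = r^2 mod 23 = 21^2 = 4
  bit 2 = 0: r = r^2 mod 23 = 4^2 = 16
  bit 3 = 1: r = r^2 * 21 mod 23 = 16^2 * 21 = 3*21 = 17
  -> A = 17
B = 21^4 mod 23  (bits of 4 = 100)
  bit 0 = 1: r = r^2 * 21 mod 23 = 1^2 * 21 = 1*21 = 21
  bit 1 = 0: r = r^2 mod 23 = 21^2 = 4
  bit 2 = 0: r = r^2 mod 23 = 4^2 = 16
  -> B = 16
s = B^a = 16^9 mod 23  (bits of 9 = 1001)
  bit 0 = 1: r = r^2 * 16 mod 23 = 1^2 * 16 = 1*16 = 16
  bit 1 = 0: r = r^2 mod 23 = 16^2 = 3
  bit 2 = 0: r = r^2 mod 23 = 3^2 = 9
  bit 3 = 1: r = r^2 * 16 mod 23 = 9^2 * 16 = 12*16 = 8
  -> s = B^a = 8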